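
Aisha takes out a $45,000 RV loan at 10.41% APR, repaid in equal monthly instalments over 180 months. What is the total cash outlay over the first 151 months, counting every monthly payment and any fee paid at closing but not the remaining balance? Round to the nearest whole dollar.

$74,733

Monthly rate = 10.41%/12 = 0.0086750; payment = 45,000 × 0.0086750 / (1 − (1+0.0086750)^−180) = $494.92.
Total outlay = 151 × $494.92 = $74,732.92.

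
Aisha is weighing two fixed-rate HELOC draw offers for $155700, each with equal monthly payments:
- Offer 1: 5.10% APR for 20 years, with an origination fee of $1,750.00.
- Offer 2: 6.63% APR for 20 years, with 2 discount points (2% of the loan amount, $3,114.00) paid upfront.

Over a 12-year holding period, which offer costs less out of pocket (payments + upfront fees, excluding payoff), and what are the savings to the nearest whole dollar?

Offer 1: at 5.10% the monthly rate is 0.0042500, so the payment is 155,700 × 0.0042500 / (1 − 1.0042500^−240) = $1,036.17.
Offer 2: at 6.63% the monthly rate is 0.0055250, so the payment is 155,700 × 0.0055250 / (1 − 1.0055250^−240) = $1,172.80.
Over 144 months: Offer 1 costs 144 × $1,036.17 + $1,750.00 = $150,958.48; Offer 2 costs 144 × $1,172.80 + $3,114.00 = $171,997.20.
Offer 1 is cheaper by $171,997.20 − $150,958.48 = $21,038.72.

Offer 1 by $21,039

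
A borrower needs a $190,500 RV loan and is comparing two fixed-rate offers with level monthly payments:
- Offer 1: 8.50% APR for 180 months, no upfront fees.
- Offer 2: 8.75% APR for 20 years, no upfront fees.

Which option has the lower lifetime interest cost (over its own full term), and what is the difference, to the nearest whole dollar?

Offer 1 by $66,365

Offer 1: monthly rate = 8.5%/12 = 0.0070833; payment = 190,500 × 0.0070833 / (1 − (1+0.0070833)^−180) = $1,875.93.
Total interest on Offer 1 = 180 × $1,875.93 − $190,500 = $147,167.40.
Offer 2: monthly rate = 8.75%/12 = 0.0072917; payment = 190,500 × 0.0072917 / (1 − (1+0.0072917)^−240) = $1,683.47.
Total interest on Offer 2 = 240 × $1,683.47 − $190,500 = $213,532.80.
Offer 1 is lower by $66,365.40.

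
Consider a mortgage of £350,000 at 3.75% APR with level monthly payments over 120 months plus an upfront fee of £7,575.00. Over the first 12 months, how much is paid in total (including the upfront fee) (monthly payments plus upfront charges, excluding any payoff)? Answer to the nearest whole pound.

£49,601

Monthly rate = 3.75%/12 = 0.0031250; payment = 350,000 × 0.0031250 / (1 − (1+0.0031250)^−120) = £3,502.14.
Total outlay = 12 × £3,502.14 + £7,575.00 = £49,600.68.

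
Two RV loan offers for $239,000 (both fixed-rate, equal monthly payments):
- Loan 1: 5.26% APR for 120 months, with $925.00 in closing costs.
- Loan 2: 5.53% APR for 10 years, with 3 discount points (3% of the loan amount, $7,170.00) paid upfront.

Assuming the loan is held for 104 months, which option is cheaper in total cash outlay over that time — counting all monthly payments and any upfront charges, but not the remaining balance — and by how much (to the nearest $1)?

Loan 1: at 5.26% the monthly rate is 0.0043833, so the payment is 239,000 × 0.0043833 / (1 − 1.0043833^−120) = $2,565.45.
Loan 2: monthly rate = 5.53%/12 = 0.0046083; payment = 239,000 × 0.0046083 / (1 − (1+0.0046083)^−120) = $2,597.33.
Over 104 months: Loan 1 costs 104 × $2,565.45 + $925.00 = $267,731.80; Loan 2 costs 104 × $2,597.33 + $7,170.00 = $277,292.32.
Loan 1 is cheaper by $277,292.32 − $267,731.80 = $9,560.52.

Loan 1 by $9,561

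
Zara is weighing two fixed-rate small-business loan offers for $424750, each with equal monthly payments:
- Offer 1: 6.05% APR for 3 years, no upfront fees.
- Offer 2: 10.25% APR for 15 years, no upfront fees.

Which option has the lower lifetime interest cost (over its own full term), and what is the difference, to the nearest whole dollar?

Offer 1 by $367,794

Offer 1: monthly rate = 6.05%/12 = 0.0050417; payment = 424,750 × 0.0050417 / (1 − (1+0.0050417)^−36) = $12,931.34.
Total interest on Offer 1 = 36 × $12,931.34 − $424,750 = $40,778.24.
Offer 2: at 10.25% the monthly rate is 0.0085417, so the payment is 424,750 × 0.0085417 / (1 − 1.0085417^−180) = $4,629.57.
Total interest on Offer 2 = 180 × $4,629.57 − $424,750 = $408,572.60.
Offer 1 is lower by $367,794.36.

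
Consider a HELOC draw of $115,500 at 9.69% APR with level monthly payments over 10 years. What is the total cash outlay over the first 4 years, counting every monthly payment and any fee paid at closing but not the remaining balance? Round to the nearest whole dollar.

Monthly rate = 9.69%/12 = 0.0080750; payment = 115,500 × 0.0080750 / (1 − (1+0.0080750)^−120) = $1,506.58.
Total outlay = 48 × $1,506.58 = $72,315.84.

$72,316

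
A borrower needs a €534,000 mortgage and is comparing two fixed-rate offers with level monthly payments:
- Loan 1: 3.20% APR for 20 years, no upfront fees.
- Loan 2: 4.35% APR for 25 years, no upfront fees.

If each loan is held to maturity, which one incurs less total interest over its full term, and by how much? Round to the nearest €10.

Loan 1 by €153,190

Loan 1: at 3.20% the monthly rate is 0.0026667, so the payment is 534,000 × 0.0026667 / (1 − 1.0026667^−240) = €3,015.30.
Total interest on Loan 1 = 240 × €3,015.30 − €534,000 = €189,672.00.
Loan 2: monthly rate = 4.35%/12 = 0.0036250; payment = 534,000 × 0.0036250 / (1 − (1+0.0036250)^−300) = €2,922.86.
Total interest on Loan 2 = 300 × €2,922.86 − €534,000 = €342,858.00.
Loan 1 is lower by €153,186.00.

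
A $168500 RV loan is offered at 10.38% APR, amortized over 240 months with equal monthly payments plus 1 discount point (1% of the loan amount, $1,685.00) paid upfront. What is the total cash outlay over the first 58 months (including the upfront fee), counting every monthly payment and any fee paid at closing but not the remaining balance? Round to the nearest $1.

Monthly rate = 10.38%/12 = 0.0086500; payment = 168,500 × 0.0086500 / (1 − (1+0.0086500)^−240) = $1,668.71.
Total outlay = 58 × $1,668.71 + $1,685.00 = $98,470.18.

$98,470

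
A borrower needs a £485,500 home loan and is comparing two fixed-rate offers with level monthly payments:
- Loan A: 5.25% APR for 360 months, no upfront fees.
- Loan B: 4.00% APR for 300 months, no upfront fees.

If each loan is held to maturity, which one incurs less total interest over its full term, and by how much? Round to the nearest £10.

Loan A: at 5.25% the monthly rate is 0.0043750, so the payment is 485,500 × 0.0043750 / (1 − 1.0043750^−360) = £2,680.95.
Total interest on Loan A = 360 × £2,680.95 − £485,500 = £479,642.00.
Loan B: at 4.00% the monthly rate is 0.0033333, so the payment is 485,500 × 0.0033333 / (1 − 1.0033333^−300) = £2,562.65.
Total interest on Loan B = 300 × £2,562.65 − £485,500 = £283,295.00.
Loan B is lower by £196,347.00.

Loan B by £196,350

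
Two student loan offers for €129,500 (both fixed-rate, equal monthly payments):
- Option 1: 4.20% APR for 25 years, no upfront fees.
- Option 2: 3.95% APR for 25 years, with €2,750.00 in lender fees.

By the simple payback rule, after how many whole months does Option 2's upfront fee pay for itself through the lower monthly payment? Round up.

Option 1: monthly rate = 4.2%/12 = 0.0035000; payment = 129,500 × 0.0035000 / (1 − (1+0.0035000)^−300) = €697.93.
Option 2: at 3.95% the monthly rate is 0.0032917, so the payment is 129,500 × 0.0032917 / (1 − 1.0032917^−300) = €679.98.
Monthly savings = €697.93 − €679.98 = €17.95.
Break-even = €2,750.00 / €17.95 = 153.20 → 154 months.

154 months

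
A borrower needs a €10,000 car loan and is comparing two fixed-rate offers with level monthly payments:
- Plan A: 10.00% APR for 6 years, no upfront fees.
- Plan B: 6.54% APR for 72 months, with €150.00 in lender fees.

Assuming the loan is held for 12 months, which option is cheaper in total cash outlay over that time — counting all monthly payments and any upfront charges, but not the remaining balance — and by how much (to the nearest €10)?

Plan B by €50

Plan A: monthly rate = 10%/12 = 0.0083333; payment = 10,000 × 0.0083333 / (1 − (1+0.0083333)^−72) = €185.26.
Plan B: monthly rate = 6.54%/12 = 0.0054500; payment = 10,000 × 0.0054500 / (1 − (1+0.0054500)^−72) = €168.29.
Over 12 months: Plan A costs 12 × €185.26 = €2,223.12; Plan B costs 12 × €168.29 + €150.00 = €2,169.48.
Plan B is cheaper by €2,223.12 − €2,169.48 = €53.64.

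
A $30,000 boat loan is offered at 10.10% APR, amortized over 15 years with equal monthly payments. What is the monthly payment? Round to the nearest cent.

Monthly rate = 10.1%/12 = 0.0084167; payment = 30,000 × 0.0084167 / (1 − (1+0.0084167)^−180) = $324.22.

$324.22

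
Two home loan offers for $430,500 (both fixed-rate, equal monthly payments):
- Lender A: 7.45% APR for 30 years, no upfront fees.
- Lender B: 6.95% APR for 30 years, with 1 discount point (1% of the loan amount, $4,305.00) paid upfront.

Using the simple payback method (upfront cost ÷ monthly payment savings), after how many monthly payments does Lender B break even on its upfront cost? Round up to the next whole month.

30 months

Lender A: monthly rate = 7.45%/12 = 0.0062083; payment = 430,500 × 0.0062083 / (1 − (1+0.0062083)^−360) = $2,995.39.
Lender B: monthly rate = 6.95%/12 = 0.0057917; payment = 430,500 × 0.0057917 / (1 − (1+0.0057917)^−360) = $2,849.69.
Monthly savings = $2,995.39 − $2,849.69 = $145.70.
Break-even = $4,305.00 / $145.70 = 29.55 → 30 months.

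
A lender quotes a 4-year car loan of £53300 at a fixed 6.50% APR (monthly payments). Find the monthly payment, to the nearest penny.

£1,264.01

Monthly rate = 6.5%/12 = 0.0054167; payment = 53,300 × 0.0054167 / (1 − (1+0.0054167)^−48) = £1,264.01.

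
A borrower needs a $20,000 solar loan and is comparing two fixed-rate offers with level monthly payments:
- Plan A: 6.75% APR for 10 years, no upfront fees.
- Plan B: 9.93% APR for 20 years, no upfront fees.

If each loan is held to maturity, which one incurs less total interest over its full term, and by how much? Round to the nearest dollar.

Plan A by $18,541

Plan A: monthly rate = 6.75%/12 = 0.0056250; payment = 20,000 × 0.0056250 / (1 − (1+0.0056250)^−120) = $229.65.
Total interest on Plan A = 120 × $229.65 − $20,000 = $7,558.00.
Plan B: monthly rate = 9.93%/12 = 0.0082750; payment = 20,000 × 0.0082750 / (1 − (1+0.0082750)^−240) = $192.08.
Total interest on Plan B = 240 × $192.08 − $20,000 = $26,099.20.
Plan A is lower by $18,541.20.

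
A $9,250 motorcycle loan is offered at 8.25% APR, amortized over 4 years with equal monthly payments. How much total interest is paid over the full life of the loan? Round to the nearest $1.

At 8.25% the monthly rate is 0.0068750, so the payment is 9,250 × 0.0068750 / (1 − 1.0068750^−48) = $226.91.
Total paid = 48 × $226.91 = $10,891.68; interest = $10,891.68 − $9,250 = $1,641.68.

$1,642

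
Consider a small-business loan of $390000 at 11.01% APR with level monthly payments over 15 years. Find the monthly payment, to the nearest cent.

Monthly rate = 11.01%/12 = 0.0091750; payment = 390,000 × 0.0091750 / (1 − (1+0.0091750)^−180) = $4,435.18.

$4,435.18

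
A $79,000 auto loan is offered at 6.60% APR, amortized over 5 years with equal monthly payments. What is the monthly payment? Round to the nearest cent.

$1,549.43

At 6.60% the monthly rate is 0.0055000, so the payment is 79,000 × 0.0055000 / (1 − 1.0055000^−60) = $1,549.43.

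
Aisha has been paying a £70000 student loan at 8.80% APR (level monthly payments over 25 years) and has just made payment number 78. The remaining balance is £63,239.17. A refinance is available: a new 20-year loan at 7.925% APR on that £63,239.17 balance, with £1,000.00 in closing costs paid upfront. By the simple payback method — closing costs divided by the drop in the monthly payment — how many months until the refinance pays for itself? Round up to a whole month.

20 months

Current payment = 70,000 × 8.8%/12 / (1 − (1+0.0073333)^−300) = £577.88.
Refinanced payment = 63,239.17 × 0.0066042 / (1 − (1+0.0066042)^−240) = £526.01.
Monthly savings = £577.88 − £526.01 = £51.87.
Break-even = £1,000.00 / £51.87 = 19.28 → 20 months.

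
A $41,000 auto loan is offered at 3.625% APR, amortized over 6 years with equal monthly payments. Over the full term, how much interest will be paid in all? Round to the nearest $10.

At 3.625% the monthly rate is 0.0030208, so the payment is 41,000 × 0.0030208 / (1 − 1.0030208^−72) = $634.47.
Total paid = 72 × $634.47 = $45,681.84; interest = $45,681.84 − $41,000 = $4,681.84.

$4,680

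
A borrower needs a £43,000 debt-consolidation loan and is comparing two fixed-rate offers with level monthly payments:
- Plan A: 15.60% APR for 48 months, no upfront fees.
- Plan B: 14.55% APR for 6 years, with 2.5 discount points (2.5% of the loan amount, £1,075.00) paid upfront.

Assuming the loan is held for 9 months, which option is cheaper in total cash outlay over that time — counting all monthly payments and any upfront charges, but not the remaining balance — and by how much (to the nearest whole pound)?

Plan A: at 15.60% the monthly rate is 0.0130000, so the payment is 43,000 × 0.0130000 / (1 − 1.0130000^−48) = £1,209.84.
Plan B: monthly rate = 14.55%/12 = 0.0121250; payment = 43,000 × 0.0121250 / (1 − (1+0.0121250)^−72) = £898.76.
Over 9 months: Plan A costs 9 × £1,209.84 = £10,888.56; Plan B costs 9 × £898.76 + £1,075.00 = £9,163.84.
Plan B is cheaper by £10,888.56 − £9,163.84 = £1,724.72.

Plan B by £1,725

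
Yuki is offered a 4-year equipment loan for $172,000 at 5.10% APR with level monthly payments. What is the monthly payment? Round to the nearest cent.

Monthly rate = 5.1%/12 = 0.0042500; payment = 172,000 × 0.0042500 / (1 − (1+0.0042500)^−48) = $3,968.83.

$3,968.83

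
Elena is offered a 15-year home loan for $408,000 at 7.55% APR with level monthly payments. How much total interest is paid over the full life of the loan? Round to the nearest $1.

Monthly rate = 7.55%/12 = 0.0062917; payment = 408,000 × 0.0062917 / (1 − (1+0.0062917)^−180) = $3,793.81.
Total paid = 180 × $3,793.81 = $682,885.80; interest = $682,885.80 − $408,000 = $274,885.80.

$274,886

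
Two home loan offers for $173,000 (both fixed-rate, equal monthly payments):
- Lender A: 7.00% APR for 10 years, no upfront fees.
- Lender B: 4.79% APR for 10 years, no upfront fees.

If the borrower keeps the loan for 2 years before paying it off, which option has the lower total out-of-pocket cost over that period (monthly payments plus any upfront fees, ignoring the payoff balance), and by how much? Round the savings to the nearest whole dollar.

Lender A: at 7.00% the monthly rate is 0.0058333, so the payment is 173,000 × 0.0058333 / (1 − 1.0058333^−120) = $2,008.68.
Lender B: monthly rate = 4.79%/12 = 0.0039917; payment = 173,000 × 0.0039917 / (1 − (1+0.0039917)^−120) = $1,817.23.
Over 24 months: Lender A costs 24 × $2,008.68 = $48,208.32; Lender B costs 24 × $1,817.23 = $43,613.52.
Lender B is cheaper by $48,208.32 − $43,613.52 = $4,594.80.

Lender B by $4,595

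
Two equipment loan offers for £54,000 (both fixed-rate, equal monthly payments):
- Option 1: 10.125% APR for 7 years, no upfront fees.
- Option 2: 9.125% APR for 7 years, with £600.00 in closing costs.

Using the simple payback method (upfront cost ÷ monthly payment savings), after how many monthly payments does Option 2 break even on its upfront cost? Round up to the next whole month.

Option 1: at 10.125% the monthly rate is 0.0084375, so the payment is 54,000 × 0.0084375 / (1 − 1.0084375^−84) = £899.96.
Option 2: monthly rate = 9.125%/12 = 0.0076042; payment = 54,000 × 0.0076042 / (1 − (1+0.0076042)^−84) = £872.24.
Monthly savings = £899.96 − £872.24 = £27.72.
Break-even = £600.00 / £27.72 = 21.65 → 22 months.

22 months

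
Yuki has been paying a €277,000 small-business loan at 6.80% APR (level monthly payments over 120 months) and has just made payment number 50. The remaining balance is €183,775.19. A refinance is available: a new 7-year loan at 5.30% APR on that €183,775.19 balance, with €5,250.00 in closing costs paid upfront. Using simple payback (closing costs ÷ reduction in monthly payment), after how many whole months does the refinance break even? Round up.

10 months

Current payment = 277,000 × 6.8%/12 / (1 − (1+0.0056667)^−120) = €3,187.73.
Refinanced payment = 183,775.19 × 0.0044167 / (1 − (1+0.0044167)^−84) = €2,623.45.
Monthly savings = €3,187.73 − €2,623.45 = €564.28.
Break-even = €5,250.00 / €564.28 = 9.30 → 10 months.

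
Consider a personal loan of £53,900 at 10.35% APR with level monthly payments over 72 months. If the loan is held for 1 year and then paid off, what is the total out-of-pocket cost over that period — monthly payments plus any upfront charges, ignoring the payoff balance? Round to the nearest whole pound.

Monthly rate = 10.35%/12 = 0.0086250; payment = 53,900 × 0.0086250 / (1 − (1+0.0086250)^−72) = £1,008.08.
Total outlay = 12 × £1,008.08 = £12,096.96.

£12,097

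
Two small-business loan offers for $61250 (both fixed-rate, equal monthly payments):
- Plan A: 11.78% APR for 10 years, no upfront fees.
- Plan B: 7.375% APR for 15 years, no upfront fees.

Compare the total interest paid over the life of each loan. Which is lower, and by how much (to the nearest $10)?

Plan B by $3,100

Plan A: at 11.78% the monthly rate is 0.0098167, so the payment is 61,250 × 0.0098167 / (1 − 1.0098167^−120) = $870.99.
Total interest on Plan A = 120 × $870.99 − $61,250 = $43,268.80.
Plan B: monthly rate = 7.375%/12 = 0.0061458; payment = 61,250 × 0.0061458 / (1 − (1+0.0061458)^−180) = $563.45.
Total interest on Plan B = 180 × $563.45 − $61,250 = $40,171.00.
Plan B is lower by $3,097.80.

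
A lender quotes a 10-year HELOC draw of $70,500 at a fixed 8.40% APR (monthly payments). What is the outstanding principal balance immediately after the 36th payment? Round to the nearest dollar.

$55,132

With monthly rate i = 8.4%/12 = 0.0070000, the balance after k of n payments is P · [(1+i)^n − (1+i)^k] / [(1+i)^n − 1].
(1+0.0070000)^120 = 2.30959838 and (1+0.0070000)^36 = 1.28546702, so the balance is 70,500 × (2.30959838 − 1.28546702) / (2.30959838 − 1) = $55,132.37.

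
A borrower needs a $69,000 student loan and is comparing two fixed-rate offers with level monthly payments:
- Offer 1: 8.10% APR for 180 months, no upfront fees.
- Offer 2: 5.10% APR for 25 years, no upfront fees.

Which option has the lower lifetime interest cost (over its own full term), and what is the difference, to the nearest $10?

Offer 1: at 8.10% the monthly rate is 0.0067500, so the payment is 69,000 × 0.0067500 / (1 − 1.0067500^−180) = $663.39.
Total interest on Offer 1 = 180 × $663.39 − $69,000 = $50,410.20.
Offer 2: monthly rate = 5.1%/12 = 0.0042500; payment = 69,000 × 0.0042500 / (1 − (1+0.0042500)^−300) = $407.40.
Total interest on Offer 2 = 300 × $407.40 − $69,000 = $53,220.00.
Offer 1 is lower by $2,809.80.

Offer 1 by $2,810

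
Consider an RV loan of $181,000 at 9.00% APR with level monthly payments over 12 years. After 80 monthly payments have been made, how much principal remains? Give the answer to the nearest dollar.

With monthly rate i = 9%/12 = 0.0075000, the balance after k of n payments is P · [(1+i)^n − (1+i)^k] / [(1+i)^n − 1].
(1+0.0075000)^144 = 2.93283677 and (1+0.0075000)^80 = 1.81804398, so the balance is 181,000 × (2.93283677 − 1.81804398) / (2.93283677 − 1) = $104,394.48.

$104,394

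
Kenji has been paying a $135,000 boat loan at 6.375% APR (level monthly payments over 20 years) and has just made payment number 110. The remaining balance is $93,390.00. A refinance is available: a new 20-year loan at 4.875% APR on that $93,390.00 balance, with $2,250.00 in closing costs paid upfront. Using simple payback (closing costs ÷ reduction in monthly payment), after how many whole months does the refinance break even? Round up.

6 months

Current payment = 135,000 × 6.375%/12 / (1 − (1+0.0053125)^−240) = $996.61.
Refinanced payment = 93,390.00 × 0.0040625 / (1 − (1+0.0040625)^−240) = $609.90.
Monthly savings = $996.61 − $609.90 = $386.71.
Break-even = $2,250.00 / $386.71 = 5.82 → 6 months.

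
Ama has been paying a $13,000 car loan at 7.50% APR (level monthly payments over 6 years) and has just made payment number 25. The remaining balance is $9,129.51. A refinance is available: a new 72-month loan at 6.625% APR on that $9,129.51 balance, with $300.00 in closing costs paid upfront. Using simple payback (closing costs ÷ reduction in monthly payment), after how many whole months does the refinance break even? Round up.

Current payment = 13,000 × 7.5%/12 / (1 − (1+0.0062500)^−72) = $224.77.
Refinanced payment = 9,129.51 × 0.0055208 / (1 − (1+0.0055208)^−72) = $154.01.
Monthly savings = $224.77 − $154.01 = $70.76.
Break-even = $300.00 / $70.76 = 4.24 → 5 months.

5 months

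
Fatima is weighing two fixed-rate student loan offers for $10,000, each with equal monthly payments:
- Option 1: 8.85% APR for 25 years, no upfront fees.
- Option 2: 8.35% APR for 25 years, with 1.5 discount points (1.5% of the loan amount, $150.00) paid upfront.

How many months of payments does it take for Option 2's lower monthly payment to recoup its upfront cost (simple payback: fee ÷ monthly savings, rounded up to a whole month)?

Option 1: at 8.85% the monthly rate is 0.0073750, so the payment is 10,000 × 0.0073750 / (1 − 1.0073750^−300) = $82.89.
Option 2: at 8.35% the monthly rate is 0.0069583, so the payment is 10,000 × 0.0069583 / (1 − 1.0069583^−300) = $79.51.
Monthly savings = $82.89 − $79.51 = $3.38.
Break-even = $150.00 / $3.38 = 44.38 → 45 months.

45 months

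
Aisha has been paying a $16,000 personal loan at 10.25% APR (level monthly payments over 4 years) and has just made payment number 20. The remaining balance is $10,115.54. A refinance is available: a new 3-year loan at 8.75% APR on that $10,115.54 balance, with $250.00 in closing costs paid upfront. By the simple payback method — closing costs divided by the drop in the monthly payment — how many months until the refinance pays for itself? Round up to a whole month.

Current payment = 16,000 × 10.25%/12 / (1 − (1+0.0085417)^−48) = $407.73.
Refinanced payment = 10,115.54 × 0.0072917 / (1 − (1+0.0072917)^−36) = $320.50.
Monthly savings = $407.73 − $320.50 = $87.23.
Break-even = $250.00 / $87.23 = 2.87 → 3 months.

3 months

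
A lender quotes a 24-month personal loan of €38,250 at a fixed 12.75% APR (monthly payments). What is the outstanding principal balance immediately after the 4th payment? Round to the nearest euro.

With monthly rate i = 12.75%/12 = 0.0106250, the balance after k of n payments is P · [(1+i)^n − (1+i)^k] / [(1+i)^n − 1].
(1+0.0106250)^24 = 1.28872690 and (1+0.0106250)^4 = 1.04318215, so the balance is 38,250 × (1.28872690 − 1.04318215) / (1.28872690 − 1) = €32,529.31.

€32,529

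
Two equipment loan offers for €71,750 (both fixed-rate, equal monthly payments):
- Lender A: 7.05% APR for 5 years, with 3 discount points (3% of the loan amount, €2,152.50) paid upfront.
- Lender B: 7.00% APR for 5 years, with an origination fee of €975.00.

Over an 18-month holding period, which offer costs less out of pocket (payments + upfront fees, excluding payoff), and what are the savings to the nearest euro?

Lender B by €1,208

Lender A: monthly rate = 7.05%/12 = 0.0058750; payment = 71,750 × 0.0058750 / (1 − (1+0.0058750)^−60) = €1,422.43.
Lender B: at 7.00% the monthly rate is 0.0058333, so the payment is 71,750 × 0.0058333 / (1 − 1.0058333^−60) = €1,420.74.
Over 18 months: Lender A costs 18 × €1,422.43 + €2,152.50 = €27,756.24; Lender B costs 18 × €1,420.74 + €975.00 = €26,548.32.
Lender B is cheaper by €27,756.24 − €26,548.32 = €1,207.92.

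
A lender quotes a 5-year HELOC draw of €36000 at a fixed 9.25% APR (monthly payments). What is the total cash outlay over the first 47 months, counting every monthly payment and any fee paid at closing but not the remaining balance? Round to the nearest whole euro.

€35,329

At 9.25% the monthly rate is 0.0077083, so the payment is 36,000 × 0.0077083 / (1 − 1.0077083^−60) = €751.68.
Total outlay = 47 × €751.68 = €35,328.96.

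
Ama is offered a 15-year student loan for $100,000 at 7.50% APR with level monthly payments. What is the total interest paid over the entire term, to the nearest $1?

At 7.50% the monthly rate is 0.0062500, so the payment is 100,000 × 0.0062500 / (1 − 1.0062500^−180) = $927.01.
Total paid = 180 × $927.01 = $166,861.80; interest = $166,861.80 − $100,000 = $66,861.80.

$66,862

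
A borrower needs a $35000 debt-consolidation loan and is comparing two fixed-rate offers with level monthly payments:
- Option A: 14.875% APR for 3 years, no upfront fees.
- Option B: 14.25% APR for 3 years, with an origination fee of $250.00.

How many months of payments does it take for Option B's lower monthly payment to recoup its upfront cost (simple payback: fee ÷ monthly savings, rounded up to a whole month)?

Option A: monthly rate = 14.875%/12 = 0.0123958; payment = 35,000 × 0.0123958 / (1 − (1+0.0123958)^−36) = $1,211.15.
Option B: at 14.25% the monthly rate is 0.0118750, so the payment is 35,000 × 0.0118750 / (1 − 1.0118750^−36) = $1,200.47.
Monthly savings = $1,211.15 − $1,200.47 = $10.68.
Break-even = $250.00 / $10.68 = 23.41 → 24 months.

24 months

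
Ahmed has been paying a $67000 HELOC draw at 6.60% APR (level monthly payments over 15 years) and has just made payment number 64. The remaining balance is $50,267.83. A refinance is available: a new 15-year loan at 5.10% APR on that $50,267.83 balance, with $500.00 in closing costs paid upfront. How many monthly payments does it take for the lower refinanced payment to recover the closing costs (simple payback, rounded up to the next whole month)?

Current payment = 67,000 × 6.6%/12 / (1 − (1+0.0055000)^−180) = $587.33.
Refinanced payment = 50,267.83 × 0.0042500 / (1 − (1+0.0042500)^−180) = $400.14.
Monthly savings = $587.33 − $400.14 = $187.19.
Break-even = $500.00 / $187.19 = 2.67 → 3 months.

3 months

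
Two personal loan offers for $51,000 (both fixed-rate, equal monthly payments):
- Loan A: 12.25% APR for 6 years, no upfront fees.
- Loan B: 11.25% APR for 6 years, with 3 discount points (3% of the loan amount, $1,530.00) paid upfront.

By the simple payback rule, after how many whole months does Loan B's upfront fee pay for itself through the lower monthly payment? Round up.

Loan A: at 12.25% the monthly rate is 0.0102083, so the payment is 51,000 × 0.0102083 / (1 − 1.0102083^−72) = $1,003.70.
Loan B: at 11.25% the monthly rate is 0.0093750, so the payment is 51,000 × 0.0093750 / (1 − 1.0093750^−72) = $977.28.
Monthly savings = $1,003.70 − $977.28 = $26.42.
Break-even = $1,530.00 / $26.42 = 57.91 → 58 months.

58 months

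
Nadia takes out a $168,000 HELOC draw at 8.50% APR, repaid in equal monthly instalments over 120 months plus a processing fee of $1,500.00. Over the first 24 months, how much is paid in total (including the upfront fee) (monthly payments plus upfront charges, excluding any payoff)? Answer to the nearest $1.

At 8.50% the monthly rate is 0.0070833, so the payment is 168,000 × 0.0070833 / (1 − 1.0070833^−120) = $2,082.96.
Total outlay = 24 × $2,082.96 + $1,500.00 = $51,491.04.

$51,491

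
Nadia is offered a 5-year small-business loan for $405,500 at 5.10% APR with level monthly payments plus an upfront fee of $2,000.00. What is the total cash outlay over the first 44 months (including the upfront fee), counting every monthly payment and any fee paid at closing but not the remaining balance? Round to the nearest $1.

Monthly rate = 5.1%/12 = 0.0042500; payment = 405,500 × 0.0042500 / (1 − (1+0.0042500)^−60) = $7,670.88.
Total outlay = 44 × $7,670.88 + $2,000.00 = $339,518.72.

$339,519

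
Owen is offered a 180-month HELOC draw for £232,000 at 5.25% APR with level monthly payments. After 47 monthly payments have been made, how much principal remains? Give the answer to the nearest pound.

£187,753

With monthly rate i = 5.25%/12 = 0.0043750, the balance after k of n payments is P · [(1+i)^n − (1+i)^k] / [(1+i)^n − 1].
(1+0.0043750)^180 = 2.19412285 and (1+0.0043750)^47 = 1.22774175, so the balance is 232,000 × (2.19412285 − 1.22774175) / (2.19412285 − 1) = £187,753.22.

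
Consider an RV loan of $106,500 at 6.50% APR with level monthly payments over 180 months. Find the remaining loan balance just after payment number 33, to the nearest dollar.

With monthly rate i = 6.5%/12 = 0.0054167, the balance after k of n payments is P · [(1+i)^n − (1+i)^k] / [(1+i)^n − 1].
(1+0.0054167)^180 = 2.64420082 and (1+0.0054167)^33 = 1.19514513, so the balance is 106,500 × (2.64420082 − 1.19514513) / (2.64420082 − 1) = $93,859.84.

$93,860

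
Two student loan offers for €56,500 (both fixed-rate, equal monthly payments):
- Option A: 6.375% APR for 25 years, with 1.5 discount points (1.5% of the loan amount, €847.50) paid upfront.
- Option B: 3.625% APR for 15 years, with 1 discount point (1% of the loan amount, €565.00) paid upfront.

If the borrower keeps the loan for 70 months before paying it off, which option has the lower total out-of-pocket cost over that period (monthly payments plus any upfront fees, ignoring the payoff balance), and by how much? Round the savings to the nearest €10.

Option A: at 6.375% the monthly rate is 0.0053125, so the payment is 56,500 × 0.0053125 / (1 − 1.0053125^−300) = €377.09.
Option B: at 3.625% the monthly rate is 0.0030208, so the payment is 56,500 × 0.0030208 / (1 − 1.0030208^−180) = €407.39.
Over 70 months: Option A costs 70 × €377.09 + €847.50 = €27,243.80; Option B costs 70 × €407.39 + €565.00 = €29,082.30.
Option A is cheaper by €29,082.30 − €27,243.80 = €1,838.50.

Option A by €1,840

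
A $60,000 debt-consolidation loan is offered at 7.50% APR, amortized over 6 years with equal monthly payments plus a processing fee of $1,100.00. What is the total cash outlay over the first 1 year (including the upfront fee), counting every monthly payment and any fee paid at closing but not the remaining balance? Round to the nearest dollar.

$13,549

At 7.50% the monthly rate is 0.0062500, so the payment is 60,000 × 0.0062500 / (1 − 1.0062500^−72) = $1,037.41.
Total outlay = 12 × $1,037.41 + $1,100.00 = $13,548.92.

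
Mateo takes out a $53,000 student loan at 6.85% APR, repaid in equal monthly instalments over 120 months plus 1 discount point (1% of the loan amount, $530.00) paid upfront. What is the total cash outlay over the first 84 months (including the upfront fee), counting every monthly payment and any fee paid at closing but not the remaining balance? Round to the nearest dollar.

$51,878

Monthly rate = 6.85%/12 = 0.0057083; payment = 53,000 × 0.0057083 / (1 − (1+0.0057083)^−120) = $611.29.
Total outlay = 84 × $611.29 + $530.00 = $51,878.36.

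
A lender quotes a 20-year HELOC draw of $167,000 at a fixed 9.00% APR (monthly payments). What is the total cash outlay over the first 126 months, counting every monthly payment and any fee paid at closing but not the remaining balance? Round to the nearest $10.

$189,320

Monthly rate = 9%/12 = 0.0075000; payment = 167,000 × 0.0075000 / (1 − (1+0.0075000)^−240) = $1,502.54.
Total outlay = 126 × $1,502.54 = $189,320.04.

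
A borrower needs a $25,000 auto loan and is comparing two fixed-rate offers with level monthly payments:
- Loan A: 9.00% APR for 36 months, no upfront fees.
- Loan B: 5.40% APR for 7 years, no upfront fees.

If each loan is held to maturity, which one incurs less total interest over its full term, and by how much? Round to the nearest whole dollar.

Loan A: at 9.00% the monthly rate is 0.0075000, so the payment is 25,000 × 0.0075000 / (1 − 1.0075000^−36) = $794.99.
Total interest on Loan A = 36 × $794.99 − $25,000 = $3,619.64.
Loan B: monthly rate = 5.4%/12 = 0.0045000; payment = 25,000 × 0.0045000 / (1 − (1+0.0045000)^−84) = $358.07.
Total interest on Loan B = 84 × $358.07 − $25,000 = $5,077.88.
Loan A is lower by $1,458.24.

Loan A by $1,458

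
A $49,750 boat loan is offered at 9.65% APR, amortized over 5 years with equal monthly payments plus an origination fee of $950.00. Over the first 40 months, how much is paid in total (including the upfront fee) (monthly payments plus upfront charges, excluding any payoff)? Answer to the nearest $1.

Monthly rate = 9.65%/12 = 0.0080417; payment = 49,750 × 0.0080417 / (1 − (1+0.0080417)^−60) = $1,048.49.
Total outlay = 40 × $1,048.49 + $950.00 = $42,889.60.

$42,890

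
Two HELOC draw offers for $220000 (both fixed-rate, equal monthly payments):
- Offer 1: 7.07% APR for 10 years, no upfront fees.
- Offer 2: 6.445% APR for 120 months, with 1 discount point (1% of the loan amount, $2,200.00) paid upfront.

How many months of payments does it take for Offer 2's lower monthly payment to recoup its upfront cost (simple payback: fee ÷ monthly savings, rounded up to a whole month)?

Offer 1: at 7.07% the monthly rate is 0.0058917, so the payment is 220,000 × 0.0058917 / (1 − 1.0058917^−120) = $2,562.33.
Offer 2: monthly rate = 6.445%/12 = 0.0053708; payment = 220,000 × 0.0053708 / (1 − (1+0.0053708)^−120) = $2,491.90.
Monthly savings = $2,562.33 − $2,491.90 = $70.43.
Break-even = $2,200.00 / $70.43 = 31.24 → 32 months.

32 months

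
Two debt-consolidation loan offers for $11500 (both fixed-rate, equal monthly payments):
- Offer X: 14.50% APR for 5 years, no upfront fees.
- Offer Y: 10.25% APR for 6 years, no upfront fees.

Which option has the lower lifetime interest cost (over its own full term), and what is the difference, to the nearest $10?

Offer X: monthly rate = 14.5%/12 = 0.0120833; payment = 11,500 × 0.0120833 / (1 − (1+0.0120833)^−60) = $270.58.
Total interest on Offer X = 60 × $270.58 − $11,500 = $4,734.80.
Offer Y: monthly rate = 10.25%/12 = 0.0085417; payment = 11,500 × 0.0085417 / (1 − (1+0.0085417)^−72) = $214.50.
Total interest on Offer Y = 72 × $214.50 − $11,500 = $3,944.00.
Offer Y is lower by $790.80.

Offer Y by $790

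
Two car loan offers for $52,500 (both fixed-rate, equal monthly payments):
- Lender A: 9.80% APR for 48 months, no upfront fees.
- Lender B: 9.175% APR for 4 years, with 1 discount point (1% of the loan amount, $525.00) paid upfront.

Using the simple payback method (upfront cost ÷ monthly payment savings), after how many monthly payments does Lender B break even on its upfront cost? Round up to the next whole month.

Lender A: monthly rate = 9.8%/12 = 0.0081667; payment = 52,500 × 0.0081667 / (1 − (1+0.0081667)^−48) = $1,326.50.
Lender B: monthly rate = 9.175%/12 = 0.0076458; payment = 52,500 × 0.0076458 / (1 − (1+0.0076458)^−48) = $1,310.83.
Monthly savings = $1,326.50 − $1,310.83 = $15.67.
Break-even = $525.00 / $15.67 = 33.50 → 34 months.

34 months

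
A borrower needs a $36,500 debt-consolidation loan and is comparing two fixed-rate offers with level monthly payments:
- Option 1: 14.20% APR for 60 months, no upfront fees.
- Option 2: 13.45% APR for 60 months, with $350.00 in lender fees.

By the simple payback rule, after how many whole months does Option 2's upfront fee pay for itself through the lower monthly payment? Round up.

25 months

Option 1: monthly rate = 14.2%/12 = 0.0118333; payment = 36,500 × 0.0118333 / (1 − (1+0.0118333)^−60) = $853.08.
Option 2: at 13.45% the monthly rate is 0.0112083, so the payment is 36,500 × 0.0112083 / (1 − 1.0112083^−60) = $838.92.
Monthly savings = $853.08 − $838.92 = $14.16.
Break-even = $350.00 / $14.16 = 24.72 → 25 months.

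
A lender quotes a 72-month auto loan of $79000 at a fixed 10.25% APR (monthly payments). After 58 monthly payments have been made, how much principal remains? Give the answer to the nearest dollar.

$19,366

With monthly rate i = 10.25%/12 = 0.0085417, the balance after k of n payments is P · [(1+i)^n − (1+i)^k] / [(1+i)^n − 1].
(1+0.0085417)^72 = 1.84483215 and (1+0.0085417)^58 = 1.63773272, so the balance is 79,000 × (1.84483215 − 1.63773272) / (1.84483215 − 1) = $19,365.81.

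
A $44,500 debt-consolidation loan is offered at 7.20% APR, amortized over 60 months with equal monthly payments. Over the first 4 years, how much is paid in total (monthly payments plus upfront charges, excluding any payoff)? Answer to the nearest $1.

Monthly rate = 7.2%/12 = 0.0060000; payment = 44,500 × 0.0060000 / (1 − (1+0.0060000)^−60) = $885.36.
Total outlay = 48 × $885.36 = $42,497.28.

$42,497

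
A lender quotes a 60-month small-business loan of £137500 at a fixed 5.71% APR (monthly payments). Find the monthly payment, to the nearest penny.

£2,639.76

Monthly rate = 5.71%/12 = 0.0047583; payment = 137,500 × 0.0047583 / (1 − (1+0.0047583)^−60) = £2,639.76.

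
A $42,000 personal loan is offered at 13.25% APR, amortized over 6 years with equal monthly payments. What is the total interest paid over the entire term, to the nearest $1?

At 13.25% the monthly rate is 0.0110417, so the payment is 42,000 × 0.0110417 / (1 − 1.0110417^−72) = $848.66.
Total paid = 72 × $848.66 = $61,103.52; interest = $61,103.52 − $42,000 = $19,103.52.

$19,104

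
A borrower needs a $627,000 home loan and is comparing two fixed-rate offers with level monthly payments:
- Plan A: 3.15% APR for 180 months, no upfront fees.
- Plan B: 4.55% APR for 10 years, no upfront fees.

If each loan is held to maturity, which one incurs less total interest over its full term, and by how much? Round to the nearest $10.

Plan B by $5,970

Plan A: at 3.15% the monthly rate is 0.0026250, so the payment is 627,000 × 0.0026250 / (1 − 1.0026250^−180) = $4,375.32.
Total interest on Plan A = 180 × $4,375.32 − $627,000 = $160,557.60.
Plan B: at 4.55% the monthly rate is 0.0037917, so the payment is 627,000 × 0.0037917 / (1 − 1.0037917^−120) = $6,513.25.
Total interest on Plan B = 120 × $6,513.25 − $627,000 = $154,590.00.
Plan B is lower by $5,967.60.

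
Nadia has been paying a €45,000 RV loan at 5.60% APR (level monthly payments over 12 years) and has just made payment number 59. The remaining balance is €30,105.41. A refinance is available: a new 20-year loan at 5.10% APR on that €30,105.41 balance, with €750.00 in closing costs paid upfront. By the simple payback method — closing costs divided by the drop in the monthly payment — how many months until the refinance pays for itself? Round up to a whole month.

4 months

Current payment = 45,000 × 5.6%/12 / (1 − (1+0.0046667)^−144) = €429.87.
Refinanced payment = 30,105.41 × 0.0042500 / (1 − (1+0.0042500)^−240) = €200.35.
Monthly savings = €429.87 − €200.35 = €229.52.
Break-even = €750.00 / €229.52 = 3.27 → 4 months.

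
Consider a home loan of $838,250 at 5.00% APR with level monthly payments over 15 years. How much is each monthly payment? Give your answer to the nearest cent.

$6,628.83

Monthly rate = 5%/12 = 0.0041667; payment = 838,250 × 0.0041667 / (1 − (1+0.0041667)^−180) = $6,628.83.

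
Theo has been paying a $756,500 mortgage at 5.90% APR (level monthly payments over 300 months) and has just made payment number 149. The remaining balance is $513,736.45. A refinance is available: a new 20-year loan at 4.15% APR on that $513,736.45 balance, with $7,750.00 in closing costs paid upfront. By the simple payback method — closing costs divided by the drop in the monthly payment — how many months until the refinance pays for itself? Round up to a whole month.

5 months

Current payment = 756,500 × 5.9%/12 / (1 − (1+0.0049167)^−300) = $4,828.00.
Refinanced payment = 513,736.45 × 0.0034583 / (1 − (1+0.0034583)^−240) = $3,153.90.
Monthly savings = $4,828.00 − $3,153.90 = $1,674.10.
Break-even = $7,750.00 / $1,674.10 = 4.63 → 5 months.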